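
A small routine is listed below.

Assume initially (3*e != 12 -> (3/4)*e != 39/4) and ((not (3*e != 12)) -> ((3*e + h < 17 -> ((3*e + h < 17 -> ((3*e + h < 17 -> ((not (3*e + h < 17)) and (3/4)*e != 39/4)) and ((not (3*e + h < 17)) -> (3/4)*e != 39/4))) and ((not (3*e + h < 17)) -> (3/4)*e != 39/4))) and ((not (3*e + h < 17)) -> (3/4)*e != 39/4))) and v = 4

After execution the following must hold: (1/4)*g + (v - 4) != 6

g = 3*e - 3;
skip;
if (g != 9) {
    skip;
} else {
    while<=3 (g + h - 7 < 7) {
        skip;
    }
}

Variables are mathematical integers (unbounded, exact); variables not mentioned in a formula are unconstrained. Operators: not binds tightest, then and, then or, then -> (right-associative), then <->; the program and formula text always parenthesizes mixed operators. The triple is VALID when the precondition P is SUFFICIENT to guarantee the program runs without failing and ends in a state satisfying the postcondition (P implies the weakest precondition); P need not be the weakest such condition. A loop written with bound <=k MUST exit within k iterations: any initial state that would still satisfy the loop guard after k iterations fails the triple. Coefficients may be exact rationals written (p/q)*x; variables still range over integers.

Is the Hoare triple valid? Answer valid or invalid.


Working backward. After the program, the postcondition (1/4)*g + (v - 4) != 6 must hold; in canonical form it is (1/4)*g + v != 10.
Then branch requires (1/4)*g + v != 10; else branch requires (g + h < 14 -> ((g + h < 14 -> ((g + h < 14 -> ((not (g + h < 14)) and (1/4)*g + v != 10)) and ((not (g + h < 14)) -> (1/4)*g + v != 10))) and ((not (g + h < 14)) -> (1/4)*g + v != 10))) and ((not (g + h < 14)) -> (1/4)*g + v != 10).
Before the if: (g != 9 -> (1/4)*g + v != 10) and ((not (g != 9)) -> ((g + h < 14 -> ((g + h < 14 -> ((g + h < 14 -> ((not (g + h < 14)) and (1/4)*g + v != 10)) and ((not (g + h < 14)) -> (1/4)*g + v != 10))) and ((not (g + h < 14)) -> (1/4)*g + v != 10))) and ((not (g + h < 14)) -> (1/4)*g + v != 10)))
Before skip: (g != 9 -> (1/4)*g + v != 10) and ((not (g != 9)) -> ((g + h < 14 -> ((g + h < 14 -> ((g + h < 14 -> ((not (g + h < 14)) and (1/4)*g + v != 10)) and ((not (g + h < 14)) -> (1/4)*g + v != 10))) and ((not (g + h < 14)) -> (1/4)*g + v != 10))) and ((not (g + h < 14)) -> (1/4)*g + v != 10)))
Before g := 3*e - 3: (3*e != 12 -> (3/4)*e + v != 43/4) and ((not (3*e != 12)) -> ((3*e + h < 17 -> ((3*e + h < 17 -> ((3*e + h < 17 -> ((not (3*e + h < 17)) and (3/4)*e + v != 43/4)) and ((not (3*e + h < 17)) -> (3/4)*e + v != 43/4))) and ((not (3*e + h < 17)) -> (3/4)*e + v != 43/4))) and ((not (3*e + h < 17)) -> (3/4)*e + v != 43/4)))
The weakest precondition is (3*e != 12 -> (3/4)*e + v != 43/4) and ((not (3*e != 12)) -> ((3*e + h < 17 -> ((3*e + h < 17 -> ((3*e + h < 17 -> ((not (3*e + h < 17)) and (3/4)*e + v != 43/4)) and ((not (3*e + h < 17)) -> (3/4)*e + v != 43/4))) and ((not (3*e + h < 17)) -> (3/4)*e + v != 43/4))) and ((not (3*e + h < 17)) -> (3/4)*e + v != 43/4))).
Check whether (3*e != 12 -> (3/4)*e != 39/4) and ((not (3*e != 12)) -> ((3*e + h < 17 -> ((3*e + h < 17 -> ((3*e + h < 17 -> ((not (3*e + h < 17)) and (3/4)*e != 39/4)) and ((not (3*e + h < 17)) -> (3/4)*e != 39/4))) and ((not (3*e + h < 17)) -> (3/4)*e != 39/4))) and ((not (3*e + h < 17)) -> (3/4)*e != 39/4))) and v = 4 implies it.
Countermodel: at the initial state e = 9, h = 4, v = 4, the precondition holds but the weakest precondition fails.
Answer: invalid


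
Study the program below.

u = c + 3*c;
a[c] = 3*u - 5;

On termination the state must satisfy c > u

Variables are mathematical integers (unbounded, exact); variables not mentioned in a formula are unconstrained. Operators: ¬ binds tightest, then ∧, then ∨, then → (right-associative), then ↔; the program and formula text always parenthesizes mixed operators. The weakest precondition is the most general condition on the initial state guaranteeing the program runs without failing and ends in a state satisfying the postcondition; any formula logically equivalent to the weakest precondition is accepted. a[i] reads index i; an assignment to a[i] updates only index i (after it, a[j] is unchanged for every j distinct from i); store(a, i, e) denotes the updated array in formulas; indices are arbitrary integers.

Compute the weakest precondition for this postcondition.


Working backward. After the program, c > u must hold.
Before a[c] := 3*u - 5: c > u
Before u := c + 3*c: 3*c < 0
Answer: WP = 3*c < 0


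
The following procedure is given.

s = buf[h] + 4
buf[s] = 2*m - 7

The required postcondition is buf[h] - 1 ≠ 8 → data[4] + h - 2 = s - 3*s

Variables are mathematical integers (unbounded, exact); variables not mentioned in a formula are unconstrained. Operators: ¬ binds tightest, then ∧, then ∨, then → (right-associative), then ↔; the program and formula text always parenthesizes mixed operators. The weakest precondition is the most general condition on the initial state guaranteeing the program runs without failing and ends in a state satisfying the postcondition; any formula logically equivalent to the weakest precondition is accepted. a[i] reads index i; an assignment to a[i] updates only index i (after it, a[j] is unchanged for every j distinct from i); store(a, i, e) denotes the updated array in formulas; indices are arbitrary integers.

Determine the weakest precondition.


Working backward. After the program, the postcondition buf[h] - 1 ≠ 8 → data[4] + h - 2 = s - 3*s must hold; in canonical form it is buf[h] ≠ 9 → data[4] + h + 2*s = 2.
Before buf[s] := 2*m - 7: store(buf, s, 2*m - 7)[h] ≠ 9 → data[4] + h + 2*s = 2
Before s := buf[h] + 4: store(buf, buf[h] + 4, 2*m - 7)[h] ≠ 9 → 2*buf[h] + data[4] + h = -6
Answer: WP = store(buf, buf[h] + 4, 2*m - 7)[h] ≠ 9 → 2*buf[h] + data[4] + h = -6


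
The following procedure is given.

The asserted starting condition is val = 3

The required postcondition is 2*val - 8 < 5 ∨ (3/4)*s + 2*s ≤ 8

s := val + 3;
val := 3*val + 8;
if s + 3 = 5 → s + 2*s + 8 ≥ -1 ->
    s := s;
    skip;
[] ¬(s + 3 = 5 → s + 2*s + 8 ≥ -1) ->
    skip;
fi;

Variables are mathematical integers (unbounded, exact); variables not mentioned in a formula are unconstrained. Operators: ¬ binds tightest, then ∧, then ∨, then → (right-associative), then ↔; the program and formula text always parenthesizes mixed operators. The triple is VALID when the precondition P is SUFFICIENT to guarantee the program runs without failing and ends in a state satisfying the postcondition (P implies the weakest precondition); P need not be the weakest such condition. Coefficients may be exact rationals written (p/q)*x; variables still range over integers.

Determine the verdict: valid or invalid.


Working backward. After the program, the postcondition 2*val - 8 < 5 ∨ (3/4)*s + 2*s ≤ 8 must hold; in canonical form it is 2*val < 13 ∨ (11/4)*s ≤ 8.
Then branch requires 2*val < 13 ∨ (11/4)*s ≤ 8; else branch requires 2*val < 13 ∨ (11/4)*s ≤ 8.
Before the if: ((s = 2 → 3*s ≥ -9) → (2*val < 13 ∨ (11/4)*s ≤ 8)) ∧ ((¬(s = 2 → 3*s ≥ -9)) → (2*val < 13 ∨ (11/4)*s ≤ 8))
Before val := 3*val + 8: ((s = 2 → 3*s ≥ -9) → (6*val < -3 ∨ (11/4)*s ≤ 8)) ∧ ((¬(s = 2 → 3*s ≥ -9)) → (6*val < -3 ∨ (11/4)*s ≤ 8))
Before s := val + 3: ((val = -1 → 3*val ≥ -18) → (6*val < -3 ∨ (11/4)*val ≤ -1/4)) ∧ ((¬(val = -1 → 3*val ≥ -18)) → (6*val < -3 ∨ (11/4)*val ≤ -1/4))
The weakest precondition is ((val = -1 → 3*val ≥ -18) → (6*val < -3 ∨ (11/4)*val ≤ -1/4)) ∧ ((¬(val = -1 → 3*val ≥ -18)) → (6*val < -3 ∨ (11/4)*val ≤ -1/4)).
Check whether val = 3 implies it.
Countermodel: at the initial state val = 3, the precondition holds but the weakest precondition fails.
Answer: invalid


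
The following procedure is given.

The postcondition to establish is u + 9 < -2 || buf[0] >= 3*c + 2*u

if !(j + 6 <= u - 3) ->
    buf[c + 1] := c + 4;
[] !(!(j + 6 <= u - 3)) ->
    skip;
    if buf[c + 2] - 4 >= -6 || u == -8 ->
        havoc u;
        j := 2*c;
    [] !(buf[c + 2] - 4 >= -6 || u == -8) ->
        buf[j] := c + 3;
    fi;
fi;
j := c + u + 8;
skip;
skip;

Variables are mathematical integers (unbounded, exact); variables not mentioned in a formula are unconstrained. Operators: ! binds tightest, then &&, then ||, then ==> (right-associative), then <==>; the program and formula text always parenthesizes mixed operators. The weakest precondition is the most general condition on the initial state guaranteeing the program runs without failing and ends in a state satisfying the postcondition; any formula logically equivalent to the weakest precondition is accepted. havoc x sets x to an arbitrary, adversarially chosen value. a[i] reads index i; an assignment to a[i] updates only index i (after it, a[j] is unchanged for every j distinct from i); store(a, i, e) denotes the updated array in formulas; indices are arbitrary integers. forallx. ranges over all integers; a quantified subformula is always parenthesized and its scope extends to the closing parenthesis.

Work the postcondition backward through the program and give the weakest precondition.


Working backward. After the program, the postcondition u + 9 < -2 || buf[0] >= 3*c + 2*u must hold; in canonical form it is u < -11 || buf[0] >= 3*c + 2*u.
Before skip: u < -11 || buf[0] >= 3*c + 2*u
Before skip: u < -11 || buf[0] >= 3*c + 2*u
Before j := c + u + 8: u < -11 || buf[0] >= 3*c + 2*u
Then branch requires u < -11 || store(buf, c + 1, c + 4)[0] >= 3*c + 2*u; else branch requires ((buf[c + 2] >= -2 || u == -8) ==> (forall u_1. (u_1 < -11 || buf[0] >= 3*c + 2*u_1))) && ((!(buf[c + 2] >= -2 || u == -8)) ==> (u < -11 || store(buf, j, c + 3)[0] >= 3*c + 2*u)).
Before the if: ((!(j <= u - 9)) ==> (u < -11 || store(buf, c + 1, c + 4)[0] >= 3*c + 2*u)) && (j <= u - 9 ==> (((buf[c + 2] >= -2 || u == -8) ==> (forall u_1. (u_1 < -11 || buf[0] >= 3*c + 2*u_1))) && ((!(buf[c + 2] >= -2 || u == -8)) ==> (u < -11 || store(buf, j, c + 3)[0] >= 3*c + 2*u))))
Answer: WP = ((!(j <= u - 9)) ==> (u < -11 || store(buf, c + 1, c + 4)[0] >= 3*c + 2*u)) && (j <= u - 9 ==> (((buf[c + 2] >= -2 || u == -8) ==> (forall u_1. (u_1 < -11 || buf[0] >= 3*c + 2*u_1))) && ((!(buf[c + 2] >= -2 || u == -8)) ==> (u < -11 || store(buf, j, c + 3)[0] >= 3*c + 2*u))))


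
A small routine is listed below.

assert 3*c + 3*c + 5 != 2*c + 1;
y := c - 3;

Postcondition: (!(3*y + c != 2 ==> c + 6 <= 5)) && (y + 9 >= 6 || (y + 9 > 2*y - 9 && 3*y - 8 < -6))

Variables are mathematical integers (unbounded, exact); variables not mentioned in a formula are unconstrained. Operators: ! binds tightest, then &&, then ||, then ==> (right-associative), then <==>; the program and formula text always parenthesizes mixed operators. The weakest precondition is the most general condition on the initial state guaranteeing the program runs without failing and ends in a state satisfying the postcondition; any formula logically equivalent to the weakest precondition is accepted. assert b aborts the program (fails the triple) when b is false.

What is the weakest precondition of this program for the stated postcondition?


Working backward. After the program, the postcondition (!(3*y + c != 2 ==> c + 6 <= 5)) && (y + 9 >= 6 || (y + 9 > 2*y - 9 && 3*y - 8 < -6)) must hold; in canonical form it is (!(c + 3*y != 2 ==> c <= -1)) && (y >= -3 || (y < 18 && 3*y < 2)).
Before y := c - 3: (!(4*c != 11 ==> c <= -1)) && (c >= 0 || (c < 21 && 3*c < 11))
Before assert 3*c + 3*c + 5 != 2*c + 1: 4*c != -4 && (!(4*c != 11 ==> c <= -1)) && (c >= 0 || (c < 21 && 3*c < 11))
Answer: WP = 4*c != -4 && (!(4*c != 11 ==> c <= -1)) && (c >= 0 || (c < 21 && 3*c < 11))


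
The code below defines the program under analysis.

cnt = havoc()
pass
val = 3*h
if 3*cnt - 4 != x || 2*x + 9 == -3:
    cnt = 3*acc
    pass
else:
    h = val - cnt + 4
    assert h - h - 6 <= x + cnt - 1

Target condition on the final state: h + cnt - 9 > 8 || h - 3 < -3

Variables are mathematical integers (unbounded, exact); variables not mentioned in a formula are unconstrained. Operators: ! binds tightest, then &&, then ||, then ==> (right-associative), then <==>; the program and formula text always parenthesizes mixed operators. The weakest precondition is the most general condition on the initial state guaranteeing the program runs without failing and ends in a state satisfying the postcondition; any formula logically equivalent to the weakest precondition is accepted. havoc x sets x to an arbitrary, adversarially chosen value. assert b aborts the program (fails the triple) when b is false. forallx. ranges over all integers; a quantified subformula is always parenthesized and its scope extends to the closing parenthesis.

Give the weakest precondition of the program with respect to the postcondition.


Working backward. After the program, the postcondition h + cnt - 9 > 8 || h - 3 < -3 must hold; in canonical form it is cnt + h > 17 || h < 0.
Then branch requires 3*acc + h > 17 || h < 0; else branch requires cnt + x >= -5 && (val > 13 || val < cnt - 4).
Before the if: ((3*cnt != x + 4 || 2*x == -12) ==> (3*acc + h > 17 || h < 0)) && ((!(3*cnt != x + 4 || 2*x == -12)) ==> (cnt + x >= -5 && (val > 13 || val < cnt - 4)))
Before val := 3*h: ((3*cnt != x + 4 || 2*x == -12) ==> (3*acc + h > 17 || h < 0)) && ((!(3*cnt != x + 4 || 2*x == -12)) ==> (cnt + x >= -5 && (3*h > 13 || 3*h < cnt - 4)))
Before skip: ((3*cnt != x + 4 || 2*x == -12) ==> (3*acc + h > 17 || h < 0)) && ((!(3*cnt != x + 4 || 2*x == -12)) ==> (cnt + x >= -5 && (3*h > 13 || 3*h < cnt - 4)))
Before havoc cnt: forall cnt_1. (((3*cnt_1 != x + 4 || 2*x == -12) ==> (3*acc + h > 17 || h < 0)) && ((!(3*cnt_1 != x + 4 || 2*x == -12)) ==> (cnt_1 + x >= -5 && (3*h > 13 || 3*h < cnt_1 - 4))))
Answer: WP = forall cnt_1. (((3*cnt_1 != x + 4 || 2*x == -12) ==> (3*acc + h > 17 || h < 0)) && ((!(3*cnt_1 != x + 4 || 2*x == -12)) ==> (cnt_1 + x >= -5 && (3*h > 13 || 3*h < cnt_1 - 4))))


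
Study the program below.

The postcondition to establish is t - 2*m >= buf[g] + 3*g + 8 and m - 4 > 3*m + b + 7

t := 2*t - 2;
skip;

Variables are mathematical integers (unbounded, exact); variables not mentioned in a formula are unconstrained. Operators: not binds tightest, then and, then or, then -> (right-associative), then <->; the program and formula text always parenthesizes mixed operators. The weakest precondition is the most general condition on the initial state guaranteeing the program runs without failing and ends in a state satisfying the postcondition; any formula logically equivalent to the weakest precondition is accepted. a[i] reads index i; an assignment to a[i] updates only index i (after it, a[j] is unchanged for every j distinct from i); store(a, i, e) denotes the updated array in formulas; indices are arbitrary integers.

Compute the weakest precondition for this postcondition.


Working backward. After the program, the postcondition t - 2*m >= buf[g] + 3*g + 8 and m - 4 > 3*m + b + 7 must hold; in canonical form it is t >= buf[g] + 3*g + 2*m + 8 and b + 2*m < -11.
Before skip: t >= buf[g] + 3*g + 2*m + 8 and b + 2*m < -11
Before t := 2*t - 2: 2*t >= buf[g] + 3*g + 2*m + 10 and b + 2*m < -11
Answer: WP = 2*t >= buf[g] + 3*g + 2*m + 10 and b + 2*m < -11


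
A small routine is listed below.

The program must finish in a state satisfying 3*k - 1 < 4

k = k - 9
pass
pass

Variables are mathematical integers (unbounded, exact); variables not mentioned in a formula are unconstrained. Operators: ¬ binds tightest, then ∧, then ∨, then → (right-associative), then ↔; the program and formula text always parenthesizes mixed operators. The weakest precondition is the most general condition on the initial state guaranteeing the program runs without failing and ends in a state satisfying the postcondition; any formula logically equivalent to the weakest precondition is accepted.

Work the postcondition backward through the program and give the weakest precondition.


Working backward. After the program, the postcondition 3*k - 1 < 4 must hold; in canonical form it is 3*k < 5.
Before skip: 3*k < 5
Before skip: 3*k < 5
Before k := k - 9: 3*k < 32
Answer: WP = 3*k < 32


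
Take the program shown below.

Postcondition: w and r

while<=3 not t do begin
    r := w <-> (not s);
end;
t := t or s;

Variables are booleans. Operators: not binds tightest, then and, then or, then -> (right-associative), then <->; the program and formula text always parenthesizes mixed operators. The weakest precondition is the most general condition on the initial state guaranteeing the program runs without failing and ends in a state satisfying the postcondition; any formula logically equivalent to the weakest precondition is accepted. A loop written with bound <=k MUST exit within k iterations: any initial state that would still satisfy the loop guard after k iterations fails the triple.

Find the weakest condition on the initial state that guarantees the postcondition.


Working backward. After the program, w and r must hold.
Before t := t or s: w and r
Before the loop (bound <=3), unroll the exhaustion recursion (WP_0 = exit-now case; WP_j = one more guarded iteration, up to j = 3):
  WP_0: t and w and r
  WP_1: ((not t) -> (t and w and (w <-> (not s)))) and (t -> (w and r))
  WP_2: ((not t) -> (((not t) -> (t and w and (w <-> (not s)))) and (t -> (w and (w <-> (not s)))))) and (t -> (w and r))
  WP_3: ((not t) -> (((not t) -> (((not t) -> (t and w and (w <-> (not s)))) and (t -> (w and (w <-> (not s)))))) and (t -> (w and (w <-> (not s)))))) and (t -> (w and r))
So before the loop: ((not t) -> (((not t) -> (((not t) -> (t and w and (w <-> (not s)))) and (t -> (w and (w <-> (not s)))))) and (t -> (w and (w <-> (not s)))))) and (t -> (w and r))
Answer: WP = ((not t) -> (((not t) -> (((not t) -> (t and w and (w <-> (not s)))) and (t -> (w and (w <-> (not s)))))) and (t -> (w and (w <-> (not s)))))) and (t -> (w and r))


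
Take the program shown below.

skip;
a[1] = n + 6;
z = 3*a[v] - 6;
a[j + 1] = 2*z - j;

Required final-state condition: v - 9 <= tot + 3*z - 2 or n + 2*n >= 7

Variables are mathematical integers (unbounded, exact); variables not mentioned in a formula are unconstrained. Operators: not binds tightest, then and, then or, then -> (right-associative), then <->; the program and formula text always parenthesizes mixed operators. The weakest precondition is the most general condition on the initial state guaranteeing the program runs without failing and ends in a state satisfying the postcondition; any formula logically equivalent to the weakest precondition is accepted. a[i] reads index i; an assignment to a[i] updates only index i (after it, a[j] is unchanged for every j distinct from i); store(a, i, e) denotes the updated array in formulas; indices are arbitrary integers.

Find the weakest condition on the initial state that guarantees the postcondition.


Working backward. After the program, the postcondition v - 9 <= tot + 3*z - 2 or n + 2*n >= 7 must hold; in canonical form it is v <= tot + 3*z + 7 or 3*n >= 7.
Before a[j + 1] := 2*z - j: v <= tot + 3*z + 7 or 3*n >= 7
Before z := 3*a[v] - 6: v <= 9*a[v] + tot - 11 or 3*n >= 7
Before a[1] := n + 6: v <= 9*store(a, 1, n + 6)[v] + tot - 11 or 3*n >= 7
Before skip: v <= 9*store(a, 1, n + 6)[v] + tot - 11 or 3*n >= 7
Answer: WP = v <= 9*store(a, 1, n + 6)[v] + tot - 11 or 3*n >= 7


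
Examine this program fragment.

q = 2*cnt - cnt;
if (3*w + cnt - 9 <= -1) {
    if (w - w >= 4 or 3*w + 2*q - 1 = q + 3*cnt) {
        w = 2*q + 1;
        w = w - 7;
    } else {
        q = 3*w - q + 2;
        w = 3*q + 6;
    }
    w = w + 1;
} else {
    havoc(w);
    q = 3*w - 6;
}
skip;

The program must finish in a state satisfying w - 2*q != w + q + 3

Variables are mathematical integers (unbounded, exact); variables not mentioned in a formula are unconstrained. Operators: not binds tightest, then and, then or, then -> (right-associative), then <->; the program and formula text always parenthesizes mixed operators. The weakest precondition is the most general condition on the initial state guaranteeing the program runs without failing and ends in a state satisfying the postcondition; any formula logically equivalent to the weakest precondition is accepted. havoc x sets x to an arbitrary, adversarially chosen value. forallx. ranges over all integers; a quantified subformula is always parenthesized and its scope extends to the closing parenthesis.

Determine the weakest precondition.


Working backward. After the program, the postcondition w - 2*q != w + q + 3 must hold; in canonical form it is 3*q != -3.
Before skip: 3*q != -3
Then branch requires (q + 3*w = 3*cnt + 1 -> 3*q != -3) and ((not (q + 3*w = 3*cnt + 1)) -> 9*w != 3*q - 9); else branch requires forall w_1. 9*w_1 != 15.
Before the if: (cnt + 3*w <= 8 -> ((q + 3*w = 3*cnt + 1 -> 3*q != -3) and ((not (q + 3*w = 3*cnt + 1)) -> 9*w != 3*q - 9))) and ((not (cnt + 3*w <= 8)) -> (forall w_1. 9*w_1 != 15))
Before q := 2*cnt - cnt: (cnt + 3*w <= 8 -> ((3*w = 2*cnt + 1 -> 3*cnt != -3) and ((not (3*w = 2*cnt + 1)) -> 9*w != 3*cnt - 9))) and ((not (cnt + 3*w <= 8)) -> (forall w_1. 9*w_1 != 15))
Answer: WP = (cnt + 3*w <= 8 -> ((3*w = 2*cnt + 1 -> 3*cnt != -3) and ((not (3*w = 2*cnt + 1)) -> 9*w != 3*cnt - 9))) and ((not (cnt + 3*w <= 8)) -> (forall w_1. 9*w_1 != 15))


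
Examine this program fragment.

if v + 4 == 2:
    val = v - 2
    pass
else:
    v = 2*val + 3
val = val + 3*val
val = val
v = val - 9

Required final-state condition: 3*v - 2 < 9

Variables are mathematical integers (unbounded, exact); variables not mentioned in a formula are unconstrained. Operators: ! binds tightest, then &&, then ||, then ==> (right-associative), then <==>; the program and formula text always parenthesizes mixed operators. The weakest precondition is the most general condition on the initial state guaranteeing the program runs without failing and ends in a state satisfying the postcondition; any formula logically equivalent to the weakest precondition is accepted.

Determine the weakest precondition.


Working backward. After the program, the postcondition 3*v - 2 < 9 must hold; in canonical form it is 3*v < 11.
Before v := val - 9: 3*val < 38
Before val := val: 3*val < 38
Before val := val + 3*val: 12*val < 38
Then branch requires 12*v < 62; else branch requires 12*val < 38.
Before the if: (v == -2 ==> 12*v < 62) && ((!(v == -2)) ==> 12*val < 38)
Answer: WP = (v == -2 ==> 12*v < 62) && ((!(v == -2)) ==> 12*val < 38)


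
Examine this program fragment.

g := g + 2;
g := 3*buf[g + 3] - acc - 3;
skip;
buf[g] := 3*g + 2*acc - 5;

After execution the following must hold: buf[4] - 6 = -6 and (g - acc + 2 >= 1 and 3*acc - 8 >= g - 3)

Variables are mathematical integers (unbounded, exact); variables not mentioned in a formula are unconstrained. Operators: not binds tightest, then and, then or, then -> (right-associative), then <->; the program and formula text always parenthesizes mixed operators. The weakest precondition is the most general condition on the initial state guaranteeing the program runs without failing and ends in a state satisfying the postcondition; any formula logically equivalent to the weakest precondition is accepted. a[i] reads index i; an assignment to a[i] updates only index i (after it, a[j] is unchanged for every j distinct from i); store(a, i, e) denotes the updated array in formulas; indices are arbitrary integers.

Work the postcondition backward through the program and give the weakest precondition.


Working backward. After the program, the postcondition buf[4] - 6 = -6 and (g - acc + 2 >= 1 and 3*acc - 8 >= g - 3) must hold; in canonical form it is buf[4] = 0 and g >= acc - 1 and 3*acc >= g + 5.
Before buf[g] := 3*g + 2*acc - 5: store(buf, g, 2*acc + 3*g - 5)[4] = 0 and g >= acc - 1 and 3*acc >= g + 5
Before skip: store(buf, g, 2*acc + 3*g - 5)[4] = 0 and g >= acc - 1 and 3*acc >= g + 5
Before g := 3*buf[g + 3] - acc - 3: store(buf, 3*buf[g + 3] - acc - 3, 9*buf[g + 3] - acc - 14)[4] = 0 and 3*buf[g + 3] >= 2*acc + 2 and 4*acc >= 3*buf[g + 3] + 2
Before g := g + 2: store(buf, 3*buf[g + 5] - acc - 3, 9*buf[g + 5] - acc - 14)[4] = 0 and 3*buf[g + 5] >= 2*acc + 2 and 4*acc >= 3*buf[g + 5] + 2
Answer: WP = store(buf, 3*buf[g + 5] - acc - 3, 9*buf[g + 5] - acc - 14)[4] = 0 and 3*buf[g + 5] >= 2*acc + 2 and 4*acc >= 3*buf[g + 5] + 2


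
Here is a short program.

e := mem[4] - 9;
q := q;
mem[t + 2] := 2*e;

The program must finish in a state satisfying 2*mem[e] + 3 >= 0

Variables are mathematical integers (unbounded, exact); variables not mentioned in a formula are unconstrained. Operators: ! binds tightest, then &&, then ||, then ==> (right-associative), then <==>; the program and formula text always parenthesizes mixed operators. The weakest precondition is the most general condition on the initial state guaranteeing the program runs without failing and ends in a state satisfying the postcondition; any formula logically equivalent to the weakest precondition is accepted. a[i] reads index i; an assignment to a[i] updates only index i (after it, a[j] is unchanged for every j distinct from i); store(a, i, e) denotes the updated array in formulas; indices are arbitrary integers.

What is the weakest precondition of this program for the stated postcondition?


Working backward. After the program, the postcondition 2*mem[e] + 3 >= 0 must hold; in canonical form it is 2*mem[e] >= -3.
Before mem[t + 2] := 2*e: 2*store(mem, t + 2, 2*e)[e] >= -3
Before q := q: 2*store(mem, t + 2, 2*e)[e] >= -3
Before e := mem[4] - 9: 2*store(mem, t + 2, 2*mem[4] - 18)[mem[4] - 9] >= -3
Answer: WP = 2*store(mem, t + 2, 2*mem[4] - 18)[mem[4] - 9] >= -3


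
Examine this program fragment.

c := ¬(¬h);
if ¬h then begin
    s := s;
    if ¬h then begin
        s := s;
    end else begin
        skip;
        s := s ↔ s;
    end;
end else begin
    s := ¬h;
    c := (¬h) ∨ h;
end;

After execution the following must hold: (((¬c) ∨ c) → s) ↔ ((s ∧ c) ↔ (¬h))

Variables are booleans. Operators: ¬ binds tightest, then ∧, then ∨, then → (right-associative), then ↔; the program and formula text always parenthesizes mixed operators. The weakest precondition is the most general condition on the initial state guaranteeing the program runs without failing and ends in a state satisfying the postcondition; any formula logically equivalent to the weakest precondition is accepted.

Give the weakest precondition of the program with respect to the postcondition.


Working backward. After the program, the postcondition (((¬c) ∨ c) → s) ↔ ((s ∧ c) ↔ (¬h)) must hold; in canonical form it is s ↔ ((s ∧ c) ↔ (¬h)).
Then branch requires ((¬h) → (s ↔ ((s ∧ c) ↔ (¬h)))) ∧ (h → (c ↔ (¬h))); else branch requires ¬h.
Before the if: ((¬h) → (((¬h) → (s ↔ ((s ∧ c) ↔ (¬h)))) ∧ (h → (c ↔ (¬h))))) ∧ (h → (¬h))
Before c := ¬(¬h): ((¬h) → (((¬h) → (s ↔ ((s ∧ h) ↔ (¬h)))) ∧ (h → (h ↔ (¬h))))) ∧ (h → (¬h))
Answer: WP = ((¬h) → (((¬h) → (s ↔ ((s ∧ h) ↔ (¬h)))) ∧ (h → (h ↔ (¬h))))) ∧ (h → (¬h))


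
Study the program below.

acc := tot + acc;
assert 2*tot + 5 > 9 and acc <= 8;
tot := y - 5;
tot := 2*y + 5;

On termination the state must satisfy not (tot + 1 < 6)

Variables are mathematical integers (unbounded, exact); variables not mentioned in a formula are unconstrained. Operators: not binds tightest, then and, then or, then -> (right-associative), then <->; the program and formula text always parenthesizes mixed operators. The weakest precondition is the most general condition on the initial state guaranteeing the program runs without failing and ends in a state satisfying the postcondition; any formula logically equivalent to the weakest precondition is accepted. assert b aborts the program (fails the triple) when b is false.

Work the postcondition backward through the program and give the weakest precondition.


Working backward. After the program, the postcondition not (tot + 1 < 6) must hold; in canonical form it is not (tot < 5).
Before tot := 2*y + 5: not (2*y < 0)
Before tot := y - 5: not (2*y < 0)
Before assert 2*tot + 5 > 9 and acc <= 8: 2*tot > 4 and acc <= 8 and (not (2*y < 0))
Before acc := tot + acc: 2*tot > 4 and acc + tot <= 8 and (not (2*y < 0))
Answer: WP = 2*tot > 4 and acc + tot <= 8 and (not (2*y < 0))


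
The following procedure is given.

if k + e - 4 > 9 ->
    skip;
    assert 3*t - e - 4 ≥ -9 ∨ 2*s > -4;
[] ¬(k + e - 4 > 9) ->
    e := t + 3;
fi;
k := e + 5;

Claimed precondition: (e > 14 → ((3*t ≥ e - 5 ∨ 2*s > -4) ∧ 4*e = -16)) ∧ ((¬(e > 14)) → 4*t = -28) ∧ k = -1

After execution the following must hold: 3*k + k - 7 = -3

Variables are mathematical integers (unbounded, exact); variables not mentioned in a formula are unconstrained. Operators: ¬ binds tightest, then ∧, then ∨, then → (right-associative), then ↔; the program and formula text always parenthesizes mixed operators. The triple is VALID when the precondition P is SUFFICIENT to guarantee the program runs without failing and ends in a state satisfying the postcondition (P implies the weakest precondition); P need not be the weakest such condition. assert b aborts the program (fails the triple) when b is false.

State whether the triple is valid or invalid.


Working backward. After the program, the postcondition 3*k + k - 7 = -3 must hold; in canonical form it is 4*k = 4.
Before k := e + 5: 4*e = -16
Then branch requires (3*t ≥ e - 5 ∨ 2*s > -4) ∧ 4*e = -16; else branch requires 4*t = -28.
Before the if: (e + k > 13 → ((3*t ≥ e - 5 ∨ 2*s > -4) ∧ 4*e = -16)) ∧ ((¬(e + k > 13)) → 4*t = -28)
The weakest precondition is (e + k > 13 → ((3*t ≥ e - 5 ∨ 2*s > -4) ∧ 4*e = -16)) ∧ ((¬(e + k > 13)) → 4*t = -28).
Check whether (e > 14 → ((3*t ≥ e - 5 ∨ 2*s > -4) ∧ 4*e = -16)) ∧ ((¬(e > 14)) → 4*t = -28) ∧ k = -1 implies it.
Every state satisfying the precondition satisfies the weakest precondition: the implication holds.
Answer: valid


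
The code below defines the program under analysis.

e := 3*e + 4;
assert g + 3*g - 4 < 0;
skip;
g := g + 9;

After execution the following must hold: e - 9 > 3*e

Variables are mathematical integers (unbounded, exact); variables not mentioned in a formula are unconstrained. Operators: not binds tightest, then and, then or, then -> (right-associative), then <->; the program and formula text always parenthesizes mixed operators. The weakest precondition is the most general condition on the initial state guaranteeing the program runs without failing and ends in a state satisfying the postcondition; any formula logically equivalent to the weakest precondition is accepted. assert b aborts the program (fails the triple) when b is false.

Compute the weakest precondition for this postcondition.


Working backward. After the program, the postcondition e - 9 > 3*e must hold; in canonical form it is 2*e < -9.
Before g := g + 9: 2*e < -9
Before skip: 2*e < -9
Before assert g + 3*g - 4 < 0: 4*g < 4 and 2*e < -9
Before e := 3*e + 4: 4*g < 4 and 6*e < -17
Answer: WP = 4*g < 4 and 6*e < -17


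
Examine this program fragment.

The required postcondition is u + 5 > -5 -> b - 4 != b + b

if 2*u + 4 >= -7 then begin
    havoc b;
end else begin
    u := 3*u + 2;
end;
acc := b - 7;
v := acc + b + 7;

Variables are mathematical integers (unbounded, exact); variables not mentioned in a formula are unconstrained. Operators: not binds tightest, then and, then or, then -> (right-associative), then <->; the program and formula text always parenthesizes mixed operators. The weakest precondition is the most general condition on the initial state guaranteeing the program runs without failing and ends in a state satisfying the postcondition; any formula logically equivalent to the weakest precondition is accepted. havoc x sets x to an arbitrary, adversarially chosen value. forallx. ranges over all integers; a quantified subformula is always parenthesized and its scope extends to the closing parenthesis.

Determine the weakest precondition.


Working backward. After the program, the postcondition u + 5 > -5 -> b - 4 != b + b must hold; in canonical form it is u > -10 -> b != -4.
Before v := acc + b + 7: u > -10 -> b != -4
Before acc := b - 7: u > -10 -> b != -4
Then branch requires forall b_1. (u > -10 -> b_1 != -4); else branch requires 3*u > -12 -> b != -4.
Before the if: (2*u >= -11 -> (forall b_1. (u > -10 -> b_1 != -4))) and ((not (2*u >= -11)) -> (3*u > -12 -> b != -4))
Answer: WP = (2*u >= -11 -> (forall b_1. (u > -10 -> b_1 != -4))) and ((not (2*u >= -11)) -> (3*u > -12 -> b != -4))


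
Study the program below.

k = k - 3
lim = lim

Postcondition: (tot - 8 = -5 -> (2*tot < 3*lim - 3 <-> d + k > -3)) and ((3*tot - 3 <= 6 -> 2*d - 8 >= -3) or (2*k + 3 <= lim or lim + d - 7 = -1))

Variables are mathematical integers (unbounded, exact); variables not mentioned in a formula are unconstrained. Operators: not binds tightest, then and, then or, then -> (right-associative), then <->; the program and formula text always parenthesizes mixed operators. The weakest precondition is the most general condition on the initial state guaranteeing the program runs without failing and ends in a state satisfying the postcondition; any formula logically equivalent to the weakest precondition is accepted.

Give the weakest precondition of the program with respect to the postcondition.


Working backward. After the program, the postcondition (tot - 8 = -5 -> (2*tot < 3*lim - 3 <-> d + k > -3)) and ((3*tot - 3 <= 6 -> 2*d - 8 >= -3) or (2*k + 3 <= lim or lim + d - 7 = -1)) must hold; in canonical form it is (tot = 3 -> (2*tot < 3*lim - 3 <-> d + k > -3)) and ((3*tot <= 9 -> 2*d >= 5) or 2*k <= lim - 3 or d + lim = 6).
Before lim := lim: (tot = 3 -> (2*tot < 3*lim - 3 <-> d + k > -3)) and ((3*tot <= 9 -> 2*d >= 5) or 2*k <= lim - 3 or d + lim = 6)
Before k := k - 3: (tot = 3 -> (2*tot < 3*lim - 3 <-> d + k > 0)) and ((3*tot <= 9 -> 2*d >= 5) or 2*k <= lim + 3 or d + lim = 6)
Answer: WP = (tot = 3 -> (2*tot < 3*lim - 3 <-> d + k > 0)) and ((3*tot <= 9 -> 2*d >= 5) or 2*k <= lim + 3 or d + lim = 6)


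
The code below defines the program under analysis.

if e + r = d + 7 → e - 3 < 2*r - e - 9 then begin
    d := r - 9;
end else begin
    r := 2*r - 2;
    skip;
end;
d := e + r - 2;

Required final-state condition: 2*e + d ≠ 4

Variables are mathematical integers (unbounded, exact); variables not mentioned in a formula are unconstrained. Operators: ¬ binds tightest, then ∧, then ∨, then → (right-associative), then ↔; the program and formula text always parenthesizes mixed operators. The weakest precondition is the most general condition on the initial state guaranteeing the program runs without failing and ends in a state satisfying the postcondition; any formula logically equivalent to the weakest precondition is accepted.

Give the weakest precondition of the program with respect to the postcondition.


Working backward. After the program, the postcondition 2*e + d ≠ 4 must hold; in canonical form it is d + 2*e ≠ 4.
Before d := e + r - 2: 3*e + r ≠ 6
Then branch requires 3*e + r ≠ 6; else branch requires 3*e + 2*r ≠ 8.
Before the if: ((e + r = d + 7 → 2*e < 2*r - 6) → 3*e + r ≠ 6) ∧ ((¬(e + r = d + 7 → 2*e < 2*r - 6)) → 3*e + 2*r ≠ 8)
Answer: WP = ((e + r = d + 7 → 2*e < 2*r - 6) → 3*e + r ≠ 6) ∧ ((¬(e + r = d + 7 → 2*e < 2*r - 6)) → 3*e + 2*r ≠ 8)


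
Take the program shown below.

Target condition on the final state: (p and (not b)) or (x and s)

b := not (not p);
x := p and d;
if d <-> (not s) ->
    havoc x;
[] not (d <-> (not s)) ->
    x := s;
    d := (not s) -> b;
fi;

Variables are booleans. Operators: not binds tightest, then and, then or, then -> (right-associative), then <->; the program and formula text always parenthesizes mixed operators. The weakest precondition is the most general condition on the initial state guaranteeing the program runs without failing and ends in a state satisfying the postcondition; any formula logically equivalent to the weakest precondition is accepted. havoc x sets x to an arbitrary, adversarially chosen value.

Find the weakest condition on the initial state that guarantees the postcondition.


Working backward. After the program, (p and (not b)) or (x and s) must hold.
Then branch requires ((p and (not b)) or s) and p and (not b); else branch requires (p and (not b)) or s.
Before the if: ((d <-> (not s)) -> (((p and (not b)) or s) and p and (not b))) and ((not (d <-> (not s))) -> ((p and (not b)) or s))
Before x := p and d: ((d <-> (not s)) -> (((p and (not b)) or s) and p and (not b))) and ((not (d <-> (not s))) -> ((p and (not b)) or s))
Before b := not (not p): (not (d <-> (not s))) and ((not (d <-> (not s))) -> s)
Answer: WP = (not (d <-> (not s))) and ((not (d <-> (not s))) -> s)


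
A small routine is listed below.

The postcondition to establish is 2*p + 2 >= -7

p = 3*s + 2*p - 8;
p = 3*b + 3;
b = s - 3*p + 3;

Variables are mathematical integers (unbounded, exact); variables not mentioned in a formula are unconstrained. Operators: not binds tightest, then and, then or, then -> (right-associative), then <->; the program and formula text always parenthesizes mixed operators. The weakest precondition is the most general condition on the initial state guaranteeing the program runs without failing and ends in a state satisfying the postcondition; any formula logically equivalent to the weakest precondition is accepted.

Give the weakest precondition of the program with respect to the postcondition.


Working backward. After the program, the postcondition 2*p + 2 >= -7 must hold; in canonical form it is 2*p >= -9.
Before b := s - 3*p + 3: 2*p >= -9
Before p := 3*b + 3: 6*b >= -15
Before p := 3*s + 2*p - 8: 6*b >= -15
Answer: WP = 6*b >= -15


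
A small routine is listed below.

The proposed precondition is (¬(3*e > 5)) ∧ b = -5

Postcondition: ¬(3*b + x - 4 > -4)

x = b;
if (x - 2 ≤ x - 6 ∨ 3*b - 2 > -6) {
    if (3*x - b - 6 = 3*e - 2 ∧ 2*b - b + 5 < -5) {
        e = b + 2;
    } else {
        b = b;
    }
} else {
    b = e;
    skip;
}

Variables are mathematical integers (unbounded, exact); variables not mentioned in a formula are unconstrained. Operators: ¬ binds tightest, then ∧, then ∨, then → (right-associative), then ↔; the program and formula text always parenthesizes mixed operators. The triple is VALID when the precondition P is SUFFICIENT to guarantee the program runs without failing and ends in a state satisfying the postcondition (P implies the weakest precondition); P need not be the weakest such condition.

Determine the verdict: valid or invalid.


Working backward. After the program, the postcondition ¬(3*b + x - 4 > -4) must hold; in canonical form it is ¬(3*b + x > 0).
Then branch requires ((3*x = b + 3*e + 4 ∧ b < -10) → (¬(3*b + x > 0))) ∧ ((¬(3*x = b + 3*e + 4 ∧ b < -10)) → (¬(3*b + x > 0))); else branch requires ¬(3*e + x > 0).
Before the if: (3*b > -4 → (((3*x = b + 3*e + 4 ∧ b < -10) → (¬(3*b + x > 0))) ∧ ((¬(3*x = b + 3*e + 4 ∧ b < -10)) → (¬(3*b + x > 0))))) ∧ ((¬(3*b > -4)) → (¬(3*e + x > 0)))
Before x := b: (3*b > -4 → (((2*b = 3*e + 4 ∧ b < -10) → (¬(4*b > 0))) ∧ ((¬(2*b = 3*e + 4 ∧ b < -10)) → (¬(4*b > 0))))) ∧ ((¬(3*b > -4)) → (¬(b + 3*e > 0)))
The weakest precondition is (3*b > -4 → (((2*b = 3*e + 4 ∧ b < -10) → (¬(4*b > 0))) ∧ ((¬(2*b = 3*e + 4 ∧ b < -10)) → (¬(4*b > 0))))) ∧ ((¬(3*b > -4)) → (¬(b + 3*e > 0))).
Check whether (¬(3*e > 5)) ∧ b = -5 implies it.
Every state satisfying the precondition satisfies the weakest precondition: the implication holds.
Answer: valid


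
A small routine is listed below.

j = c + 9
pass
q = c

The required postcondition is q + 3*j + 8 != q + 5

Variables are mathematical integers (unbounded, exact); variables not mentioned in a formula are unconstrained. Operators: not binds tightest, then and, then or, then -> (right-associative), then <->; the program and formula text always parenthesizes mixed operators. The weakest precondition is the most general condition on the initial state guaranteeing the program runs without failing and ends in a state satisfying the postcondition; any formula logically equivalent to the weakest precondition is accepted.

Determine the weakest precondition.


Working backward. After the program, the postcondition q + 3*j + 8 != q + 5 must hold; in canonical form it is 3*j != -3.
Before q := c: 3*j != -3
Before skip: 3*j != -3
Before j := c + 9: 3*c != -30
Answer: WP = 3*c != -30
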